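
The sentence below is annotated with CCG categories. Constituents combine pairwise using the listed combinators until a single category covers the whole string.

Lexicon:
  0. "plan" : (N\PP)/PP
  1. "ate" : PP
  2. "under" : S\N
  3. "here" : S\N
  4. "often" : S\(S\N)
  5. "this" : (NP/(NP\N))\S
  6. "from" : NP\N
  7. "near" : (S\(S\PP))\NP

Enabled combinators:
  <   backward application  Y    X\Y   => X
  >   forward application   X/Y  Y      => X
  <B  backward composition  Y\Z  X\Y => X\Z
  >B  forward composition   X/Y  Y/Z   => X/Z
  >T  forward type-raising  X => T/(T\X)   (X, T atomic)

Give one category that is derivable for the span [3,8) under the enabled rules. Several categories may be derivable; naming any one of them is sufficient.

S\(S\PP)

[0,8] S   <
  [0,3] S\PP   <B
    [0,2] N\PP   >
      [0,1] "plan" : (N\PP)/PP
      [1,2] "ate" : PP
    [2,3] "under" : S\N
  [3,8] S\(S\PP)   <
    [3,7] NP   >
      [3,6] NP/(NP\N)   <
        [3,5] S   <
          [3,4] "here" : S\N
          [4,5] "often" : S\(S\N)
        [5,6] "this" : (NP/(NP\N))\S
      [6,7] "from" : NP\N
    [7,8] "near" : (S\(S\PP))\NP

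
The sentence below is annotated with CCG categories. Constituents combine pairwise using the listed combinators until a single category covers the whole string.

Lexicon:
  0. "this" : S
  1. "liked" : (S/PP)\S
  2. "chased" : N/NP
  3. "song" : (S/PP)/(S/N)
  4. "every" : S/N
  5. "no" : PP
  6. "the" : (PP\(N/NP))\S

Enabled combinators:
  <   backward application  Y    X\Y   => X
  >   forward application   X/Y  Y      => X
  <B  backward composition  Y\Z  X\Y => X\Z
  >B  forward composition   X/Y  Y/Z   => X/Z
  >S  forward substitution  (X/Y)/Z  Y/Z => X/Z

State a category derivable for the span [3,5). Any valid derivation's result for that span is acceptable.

S/PP

[0,7] S   >
  [0,2] S/PP   <
    [0,1] "this" : S
    [1,2] "liked" : (S/PP)\S
  [2,7] PP   <
    [2,3] "chased" : N/NP
    [3,7] PP\(N/NP)   <
      [3,6] S   >
        [3,5] S/PP   >
          [3,4] "song" : (S/PP)/(S/N)
          [4,5] "every" : S/N
        [5,6] "no" : PP
      [6,7] "the" : (PP\(N/NP))\S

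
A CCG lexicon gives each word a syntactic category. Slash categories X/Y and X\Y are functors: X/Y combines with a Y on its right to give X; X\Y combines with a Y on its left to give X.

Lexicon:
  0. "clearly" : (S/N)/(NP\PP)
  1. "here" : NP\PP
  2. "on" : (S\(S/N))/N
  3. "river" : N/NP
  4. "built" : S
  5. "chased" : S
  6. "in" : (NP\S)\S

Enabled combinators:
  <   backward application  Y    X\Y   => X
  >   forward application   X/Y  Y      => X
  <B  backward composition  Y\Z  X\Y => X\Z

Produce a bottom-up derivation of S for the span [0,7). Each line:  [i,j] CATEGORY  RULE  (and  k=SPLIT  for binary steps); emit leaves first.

[0,1] (S/N)/(NP\PP)  lex  "clearly"
[1,2] NP\PP  lex  "here"
[0,2] S/N  >  k=1
[2,3] (S\(S/N))/N  lex  "on"
[3,4] N/NP  lex  "river"
[4,5] S  lex  "built"
[5,6] S  lex  "chased"
[6,7] (NP\S)\S  lex  "in"
[5,7] NP\S  <  k=6
[4,7] NP  <  k=5
[3,7] N  >  k=4
[2,7] S\(S/N)  >  k=3
[0,7] S  <  k=2

[0,7] S   <
  [0,2] S/N   >
    [0,1] "clearly" : (S/N)/(NP\PP)
    [1,2] "here" : NP\PP
  [2,7] S\(S/N)   >
    [2,3] "on" : (S\(S/N))/N
    [3,7] N   >
      [3,4] "river" : N/NP
      [4,7] NP   <
        [4,5] "built" : S
        [5,7] NP\S   <
          [5,6] "chased" : S
          [6,7] "in" : (NP\S)\S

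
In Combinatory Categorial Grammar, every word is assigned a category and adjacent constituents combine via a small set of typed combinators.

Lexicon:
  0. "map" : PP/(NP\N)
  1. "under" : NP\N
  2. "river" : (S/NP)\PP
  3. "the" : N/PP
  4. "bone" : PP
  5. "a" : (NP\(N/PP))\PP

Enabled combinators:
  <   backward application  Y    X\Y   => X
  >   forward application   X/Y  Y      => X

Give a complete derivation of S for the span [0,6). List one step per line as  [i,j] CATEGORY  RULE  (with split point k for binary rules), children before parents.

[0,6] S   >
  [0,3] S/NP   <
    [0,2] PP   >
      [0,1] "map" : PP/(NP\N)
      [1,2] "under" : NP\N
    [2,3] "river" : (S/NP)\PP
  [3,6] NP   <
    [3,4] "the" : N/PP
    [4,6] NP\(N/PP)   <
      [4,5] "bone" : PP
      [5,6] "a" : (NP\(N/PP))\PP

[0,1] PP/(NP\N)  lex  "map"
[1,2] NP\N  lex  "under"
[0,2] PP  >  k=1
[2,3] (S/NP)\PP  lex  "river"
[0,3] S/NP  <  k=2
[3,4] N/PP  lex  "the"
[4,5] PP  lex  "bone"
[5,6] (NP\(N/PP))\PP  lex  "a"
[4,6] NP\(N/PP)  <  k=5
[3,6] NP  <  k=4
[0,6] S  >  k=3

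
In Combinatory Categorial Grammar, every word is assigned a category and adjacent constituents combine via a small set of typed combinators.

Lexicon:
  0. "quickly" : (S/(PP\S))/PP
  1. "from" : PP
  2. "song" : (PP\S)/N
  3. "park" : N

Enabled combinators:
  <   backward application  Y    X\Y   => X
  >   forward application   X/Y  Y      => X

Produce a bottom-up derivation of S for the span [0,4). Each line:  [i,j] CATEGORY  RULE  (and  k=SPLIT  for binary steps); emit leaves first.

[0,4] S   >
  [0,2] S/(PP\S)   >
    [0,1] "quickly" : (S/(PP\S))/PP
    [1,2] "from" : PP
  [2,4] PP\S   >
    [2,3] "song" : (PP\S)/N
    [3,4] "park" : N

[0,1] (S/(PP\S))/PP  lex  "quickly"
[1,2] PP  lex  "from"
[0,2] S/(PP\S)  >  k=1
[2,3] (PP\S)/N  lex  "song"
[3,4] N  lex  "park"
[2,4] PP\S  >  k=3
[0,4] S  >  k=2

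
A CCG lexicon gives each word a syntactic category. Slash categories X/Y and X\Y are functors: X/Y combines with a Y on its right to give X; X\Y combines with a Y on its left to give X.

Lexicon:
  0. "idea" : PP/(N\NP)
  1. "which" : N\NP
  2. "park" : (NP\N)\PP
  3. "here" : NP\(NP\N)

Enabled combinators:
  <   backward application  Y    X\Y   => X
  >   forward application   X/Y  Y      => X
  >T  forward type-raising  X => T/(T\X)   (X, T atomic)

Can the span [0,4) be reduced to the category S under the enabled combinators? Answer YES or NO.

NO

PP/(N\NP) N\NP (NP\N)\PP NP\(NP\N)
CKY chart[0,4] = {N/(N\NP), NP, NP/(NP\NP), PP/(PP\NP), S/(S\NP)}; S ∉ chart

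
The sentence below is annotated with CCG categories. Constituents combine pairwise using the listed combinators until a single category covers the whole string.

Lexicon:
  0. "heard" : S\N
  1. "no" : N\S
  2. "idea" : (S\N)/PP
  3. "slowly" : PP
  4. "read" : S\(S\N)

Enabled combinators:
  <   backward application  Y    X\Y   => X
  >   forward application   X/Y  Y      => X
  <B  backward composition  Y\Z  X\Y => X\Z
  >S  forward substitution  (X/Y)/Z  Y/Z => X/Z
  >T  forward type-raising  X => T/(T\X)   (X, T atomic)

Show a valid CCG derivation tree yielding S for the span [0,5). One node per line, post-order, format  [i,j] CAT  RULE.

[0,1] S\N  lex  "heard"
[1,2] N\S  lex  "no"
[0,2] N\N  <B  k=1
[2,3] (S\N)/PP  lex  "idea"
[3,4] PP  lex  "slowly"
[2,4] S\N  >  k=3
[0,4] S\N  <B  k=2
[4,5] S\(S\N)  lex  "read"
[0,5] S  <  k=4

[0,5] S   <
  [0,4] S\N   <B
    [0,2] N\N   <B
      [0,1] "heard" : S\N
      [1,2] "no" : N\S
    [2,4] S\N   >
      [2,3] "idea" : (S\N)/PP
      [3,4] "slowly" : PP
  [4,5] "read" : S\(S\N)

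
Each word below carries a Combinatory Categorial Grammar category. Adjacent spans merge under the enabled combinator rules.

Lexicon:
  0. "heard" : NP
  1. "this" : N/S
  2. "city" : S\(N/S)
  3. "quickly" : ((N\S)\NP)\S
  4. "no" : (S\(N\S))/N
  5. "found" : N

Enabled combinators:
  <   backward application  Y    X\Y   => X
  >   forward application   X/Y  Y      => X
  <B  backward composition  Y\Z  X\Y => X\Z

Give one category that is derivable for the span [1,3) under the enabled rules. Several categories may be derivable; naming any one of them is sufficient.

[0,6] S   <
  [0,4] N\S   <
    [0,1] "heard" : NP
    [1,4] (N\S)\NP   <
      [1,3] S   <
        [1,2] "this" : N/S
        [2,3] "city" : S\(N/S)
      [3,4] "quickly" : ((N\S)\NP)\S
  [4,6] S\(N\S)   >
    [4,5] "no" : (S\(N\S))/N
    [5,6] "found" : N

S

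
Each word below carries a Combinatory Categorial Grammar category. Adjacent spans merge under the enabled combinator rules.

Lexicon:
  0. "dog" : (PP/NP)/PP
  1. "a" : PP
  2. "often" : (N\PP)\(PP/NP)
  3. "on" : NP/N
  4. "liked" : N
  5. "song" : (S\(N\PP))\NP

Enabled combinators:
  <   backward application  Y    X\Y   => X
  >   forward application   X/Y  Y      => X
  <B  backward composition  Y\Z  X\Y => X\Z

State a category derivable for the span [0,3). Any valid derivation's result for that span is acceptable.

[0,6] S   <
  [0,3] N\PP   <
    [0,2] PP/NP   >
      [0,1] "dog" : (PP/NP)/PP
      [1,2] "a" : PP
    [2,3] "often" : (N\PP)\(PP/NP)
  [3,6] S\(N\PP)   <
    [3,5] NP   >
      [3,4] "on" : NP/N
      [4,5] "liked" : N
    [5,6] "song" : (S\(N\PP))\NP

N\PP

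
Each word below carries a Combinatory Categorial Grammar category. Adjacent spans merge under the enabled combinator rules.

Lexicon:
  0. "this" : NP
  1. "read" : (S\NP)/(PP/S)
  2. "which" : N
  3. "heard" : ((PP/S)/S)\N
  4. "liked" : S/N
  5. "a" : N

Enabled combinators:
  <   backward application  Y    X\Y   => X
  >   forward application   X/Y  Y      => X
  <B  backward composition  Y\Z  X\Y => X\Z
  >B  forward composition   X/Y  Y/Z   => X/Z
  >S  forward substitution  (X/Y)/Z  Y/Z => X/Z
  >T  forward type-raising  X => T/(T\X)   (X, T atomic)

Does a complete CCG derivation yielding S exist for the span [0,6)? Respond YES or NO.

YES

[0,6] S   <
  [0,1] "this" : NP
  [1,6] S\NP   >
    [1,2] "read" : (S\NP)/(PP/S)
    [2,6] PP/S   >
      [2,4] (PP/S)/S   <
        [2,3] "which" : N
        [3,4] "heard" : ((PP/S)/S)\N
      [4,6] S   >
        [4,5] "liked" : S/N
        [5,6] "a" : N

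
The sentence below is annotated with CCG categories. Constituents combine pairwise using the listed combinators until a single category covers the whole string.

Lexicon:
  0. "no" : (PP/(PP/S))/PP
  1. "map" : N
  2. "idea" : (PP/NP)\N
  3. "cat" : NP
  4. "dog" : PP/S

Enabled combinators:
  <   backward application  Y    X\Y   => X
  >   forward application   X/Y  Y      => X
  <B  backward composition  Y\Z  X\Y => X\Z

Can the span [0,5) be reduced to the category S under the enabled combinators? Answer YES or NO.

(PP/(PP/S))/PP N (PP/NP)\N NP PP/S
CKY chart[0,5] = {PP}; S ∉ chart

NO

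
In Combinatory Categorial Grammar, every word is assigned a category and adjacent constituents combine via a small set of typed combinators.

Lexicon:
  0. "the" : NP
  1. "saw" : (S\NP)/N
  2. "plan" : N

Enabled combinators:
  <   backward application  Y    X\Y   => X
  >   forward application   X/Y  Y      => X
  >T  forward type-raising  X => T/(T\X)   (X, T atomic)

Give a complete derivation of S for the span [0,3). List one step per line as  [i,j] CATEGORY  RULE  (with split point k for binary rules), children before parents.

[0,1] NP  lex  "the"
[1,2] (S\NP)/N  lex  "saw"
[2,3] N  lex  "plan"
[1,3] S\NP  >  k=2
[0,3] S  <  k=1

[0,3] S   <
  [0,1] "the" : NP
  [1,3] S\NP   >
    [1,2] "saw" : (S\NP)/N
    [2,3] "plan" : N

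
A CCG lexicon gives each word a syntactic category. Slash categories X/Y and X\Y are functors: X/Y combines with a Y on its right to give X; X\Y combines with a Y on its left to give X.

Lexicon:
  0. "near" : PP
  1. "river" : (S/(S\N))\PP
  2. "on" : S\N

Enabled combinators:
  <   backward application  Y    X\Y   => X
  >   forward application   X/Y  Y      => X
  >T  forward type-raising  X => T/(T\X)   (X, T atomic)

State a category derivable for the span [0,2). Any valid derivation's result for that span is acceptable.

[0,3] S   >
  [0,2] S/(S\N)   <
    [0,1] "near" : PP
    [1,2] "river" : (S/(S\N))\PP
  [2,3] "on" : S\N

S/(S\N)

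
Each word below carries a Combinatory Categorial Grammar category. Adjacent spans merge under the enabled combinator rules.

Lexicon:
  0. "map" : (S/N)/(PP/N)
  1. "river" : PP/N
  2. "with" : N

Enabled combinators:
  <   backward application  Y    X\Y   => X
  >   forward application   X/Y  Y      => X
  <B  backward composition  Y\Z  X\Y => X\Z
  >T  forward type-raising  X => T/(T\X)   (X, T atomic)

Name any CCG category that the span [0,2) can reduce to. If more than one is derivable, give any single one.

S/N

[0,3] S   >
  [0,2] S/N   >
    [0,1] "map" : (S/N)/(PP/N)
    [1,2] "river" : PP/N
  [2,3] "with" : N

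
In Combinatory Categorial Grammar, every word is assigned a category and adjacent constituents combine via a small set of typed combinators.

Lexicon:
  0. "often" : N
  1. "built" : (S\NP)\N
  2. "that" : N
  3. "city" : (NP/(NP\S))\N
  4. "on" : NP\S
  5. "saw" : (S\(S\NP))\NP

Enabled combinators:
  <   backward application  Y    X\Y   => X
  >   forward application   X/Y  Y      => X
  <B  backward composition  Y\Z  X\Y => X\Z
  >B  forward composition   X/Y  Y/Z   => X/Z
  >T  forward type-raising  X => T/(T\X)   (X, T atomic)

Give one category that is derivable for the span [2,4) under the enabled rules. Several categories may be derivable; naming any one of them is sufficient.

NP/(NP\S)

[0,6] S   <
  [0,2] S\NP   <
    [0,1] "often" : N
    [1,2] "built" : (S\NP)\N
  [2,6] S\(S\NP)   <
    [2,5] NP   >
      [2,4] NP/(NP\S)   <
        [2,3] "that" : N
        [3,4] "city" : (NP/(NP\S))\N
      [4,5] "on" : NP\S
    [5,6] "saw" : (S\(S\NP))\NP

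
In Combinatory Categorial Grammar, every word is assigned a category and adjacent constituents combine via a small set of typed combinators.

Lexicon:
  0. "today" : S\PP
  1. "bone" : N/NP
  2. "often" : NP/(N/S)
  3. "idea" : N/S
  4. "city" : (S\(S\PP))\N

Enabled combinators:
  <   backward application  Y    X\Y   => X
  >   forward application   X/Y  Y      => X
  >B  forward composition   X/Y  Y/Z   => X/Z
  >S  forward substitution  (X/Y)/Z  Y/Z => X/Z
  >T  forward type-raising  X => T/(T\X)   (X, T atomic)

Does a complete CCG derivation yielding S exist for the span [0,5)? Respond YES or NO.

[0,5] S   <
  [0,1] "today" : S\PP
  [1,5] S\(S\PP)   <
    [1,4] N   >
      [1,2] "bone" : N/NP
      [2,4] NP   >
        [2,3] "often" : NP/(N/S)
        [3,4] "idea" : N/S
    [4,5] "city" : (S\(S\PP))\N

YES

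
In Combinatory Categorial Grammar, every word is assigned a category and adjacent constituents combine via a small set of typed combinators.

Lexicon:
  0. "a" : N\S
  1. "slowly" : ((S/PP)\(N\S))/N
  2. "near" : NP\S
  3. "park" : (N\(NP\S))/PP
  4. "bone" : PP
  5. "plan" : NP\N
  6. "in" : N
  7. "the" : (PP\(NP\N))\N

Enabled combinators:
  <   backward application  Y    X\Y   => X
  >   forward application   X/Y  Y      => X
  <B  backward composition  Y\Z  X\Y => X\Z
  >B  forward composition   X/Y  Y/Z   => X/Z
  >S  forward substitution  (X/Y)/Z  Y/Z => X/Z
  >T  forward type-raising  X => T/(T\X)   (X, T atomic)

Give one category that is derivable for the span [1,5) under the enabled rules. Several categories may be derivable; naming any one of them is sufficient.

(S/PP)\(N\S)

[0,8] S   >
  [0,5] S/PP   <
    [0,1] "a" : N\S
    [1,5] (S/PP)\(N\S)   >
      [1,2] "slowly" : ((S/PP)\(N\S))/N
      [2,5] N   <
        [2,3] "near" : NP\S
        [3,5] N\(NP\S)   >
          [3,4] "park" : (N\(NP\S))/PP
          [4,5] "bone" : PP
  [5,8] PP   <
    [5,6] "plan" : NP\N
    [6,8] PP\(NP\N)   <
      [6,7] "in" : N
      [7,8] "the" : (PP\(NP\N))\N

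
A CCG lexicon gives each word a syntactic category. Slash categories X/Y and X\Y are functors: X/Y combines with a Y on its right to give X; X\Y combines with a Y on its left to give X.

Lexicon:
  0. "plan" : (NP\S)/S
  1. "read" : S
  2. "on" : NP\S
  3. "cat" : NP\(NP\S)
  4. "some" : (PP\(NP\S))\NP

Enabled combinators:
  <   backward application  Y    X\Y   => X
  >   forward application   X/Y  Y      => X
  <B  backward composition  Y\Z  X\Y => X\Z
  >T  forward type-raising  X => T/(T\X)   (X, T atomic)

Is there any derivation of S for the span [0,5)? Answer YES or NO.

NO

(NP\S)/S S NP\S NP\(NP\S) (PP\(NP\S))\NP
CKY chart[0,5] = {N/(N\PP), NP/(NP\PP), PP, PP/(PP\PP), S/(S\PP)}; S ∉ chart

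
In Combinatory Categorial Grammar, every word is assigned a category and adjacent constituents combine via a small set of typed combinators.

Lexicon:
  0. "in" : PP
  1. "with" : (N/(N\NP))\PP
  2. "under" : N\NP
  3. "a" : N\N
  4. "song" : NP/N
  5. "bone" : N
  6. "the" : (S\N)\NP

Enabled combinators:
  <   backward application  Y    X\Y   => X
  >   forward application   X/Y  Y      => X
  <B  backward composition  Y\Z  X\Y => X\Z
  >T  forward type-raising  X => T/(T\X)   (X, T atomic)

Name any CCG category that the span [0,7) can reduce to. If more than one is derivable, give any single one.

S

[0,7] S   <
  [0,4] N   >
    [0,2] N/(N\NP)   <
      [0,1] "in" : PP
      [1,2] "with" : (N/(N\NP))\PP
    [2,4] N\NP   <B
      [2,3] "under" : N\NP
      [3,4] "a" : N\N
  [4,7] S\N   <
    [4,6] NP   >
      [4,5] "song" : NP/N
      [5,6] "bone" : N
    [6,7] "the" : (S\N)\NP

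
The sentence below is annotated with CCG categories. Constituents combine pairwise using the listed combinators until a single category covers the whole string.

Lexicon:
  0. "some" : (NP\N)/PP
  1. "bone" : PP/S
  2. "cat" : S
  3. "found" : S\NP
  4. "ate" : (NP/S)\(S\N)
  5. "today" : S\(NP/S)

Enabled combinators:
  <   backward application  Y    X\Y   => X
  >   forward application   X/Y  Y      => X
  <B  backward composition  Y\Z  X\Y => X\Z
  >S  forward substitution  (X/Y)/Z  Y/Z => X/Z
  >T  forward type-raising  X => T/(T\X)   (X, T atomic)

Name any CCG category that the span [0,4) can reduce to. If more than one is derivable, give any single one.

[0,6] S   <
  [0,5] NP/S   <
    [0,4] S\N   <B
      [0,3] NP\N   >
        [0,1] "some" : (NP\N)/PP
        [1,3] PP   >
          [1,2] "bone" : PP/S
          [2,3] "cat" : S
      [3,4] "found" : S\NP
    [4,5] "ate" : (NP/S)\(S\N)
  [5,6] "today" : S\(NP/S)

S\N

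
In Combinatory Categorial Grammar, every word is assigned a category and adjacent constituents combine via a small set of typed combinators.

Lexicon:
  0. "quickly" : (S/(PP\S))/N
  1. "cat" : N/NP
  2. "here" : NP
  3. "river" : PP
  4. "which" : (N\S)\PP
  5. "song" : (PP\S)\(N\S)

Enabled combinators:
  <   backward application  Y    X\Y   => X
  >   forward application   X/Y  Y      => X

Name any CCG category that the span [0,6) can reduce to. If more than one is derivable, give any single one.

[0,6] S   >
  [0,3] S/(PP\S)   >
    [0,1] "quickly" : (S/(PP\S))/N
    [1,3] N   >
      [1,2] "cat" : N/NP
      [2,3] "here" : NP
  [3,6] PP\S   <
    [3,5] N\S   <
      [3,4] "river" : PP
      [4,5] "which" : (N\S)\PP
    [5,6] "song" : (PP\S)\(N\S)

S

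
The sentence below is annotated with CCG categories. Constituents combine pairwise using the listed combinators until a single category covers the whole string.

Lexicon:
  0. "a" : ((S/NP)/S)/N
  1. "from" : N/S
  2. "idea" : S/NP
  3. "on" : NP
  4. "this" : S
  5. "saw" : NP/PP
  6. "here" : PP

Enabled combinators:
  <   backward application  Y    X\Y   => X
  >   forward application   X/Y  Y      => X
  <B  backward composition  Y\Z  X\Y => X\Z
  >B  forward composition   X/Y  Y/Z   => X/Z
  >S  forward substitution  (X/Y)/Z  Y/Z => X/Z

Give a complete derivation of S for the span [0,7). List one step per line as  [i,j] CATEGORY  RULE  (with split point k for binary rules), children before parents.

[0,7] S   >
  [0,5] S/NP   >
    [0,4] (S/NP)/S   >
      [0,1] "a" : ((S/NP)/S)/N
      [1,4] N   >
        [1,2] "from" : N/S
        [2,4] S   >
          [2,3] "idea" : S/NP
          [3,4] "on" : NP
    [4,5] "this" : S
  [5,7] NP   >
    [5,6] "saw" : NP/PP
    [6,7] "here" : PP

[0,1] ((S/NP)/S)/N  lex  "a"
[1,2] N/S  lex  "from"
[2,3] S/NP  lex  "idea"
[3,4] NP  lex  "on"
[2,4] S  >  k=3
[1,4] N  >  k=2
[0,4] (S/NP)/S  >  k=1
[4,5] S  lex  "this"
[0,5] S/NP  >  k=4
[5,6] NP/PP  lex  "saw"
[6,7] PP  lex  "here"
[5,7] NP  >  k=6
[0,7] S  >  k=5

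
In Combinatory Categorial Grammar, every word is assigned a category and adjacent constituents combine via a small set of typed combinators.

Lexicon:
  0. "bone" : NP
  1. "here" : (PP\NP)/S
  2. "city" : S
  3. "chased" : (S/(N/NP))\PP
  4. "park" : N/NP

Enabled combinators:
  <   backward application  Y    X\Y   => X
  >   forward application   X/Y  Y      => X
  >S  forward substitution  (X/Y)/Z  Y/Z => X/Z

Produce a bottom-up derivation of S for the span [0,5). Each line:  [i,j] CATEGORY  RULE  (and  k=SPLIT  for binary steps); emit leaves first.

[0,1] NP  lex  "bone"
[1,2] (PP\NP)/S  lex  "here"
[2,3] S  lex  "city"
[1,3] PP\NP  >  k=2
[0,3] PP  <  k=1
[3,4] (S/(N/NP))\PP  lex  "chased"
[0,4] S/(N/NP)  <  k=3
[4,5] N/NP  lex  "park"
[0,5] S  >  k=4

[0,5] S   >
  [0,4] S/(N/NP)   <
    [0,3] PP   <
      [0,1] "bone" : NP
      [1,3] PP\NP   >
        [1,2] "here" : (PP\NP)/S
        [2,3] "city" : S
    [3,4] "chased" : (S/(N/NP))\PP
  [4,5] "park" : N/NP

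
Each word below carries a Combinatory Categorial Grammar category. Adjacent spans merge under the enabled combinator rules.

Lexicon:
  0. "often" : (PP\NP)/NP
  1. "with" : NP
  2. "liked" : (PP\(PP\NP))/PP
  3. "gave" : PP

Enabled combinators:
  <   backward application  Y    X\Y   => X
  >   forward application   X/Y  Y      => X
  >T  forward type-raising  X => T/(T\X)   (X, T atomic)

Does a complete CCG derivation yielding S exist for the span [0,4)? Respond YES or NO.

(PP\NP)/NP NP (PP\(PP\NP))/PP PP
CKY chart[0,4] = {N/(N\PP), NP/(NP\PP), PP, PP/(PP\PP), S/(S\PP)}; S ∉ chart

NO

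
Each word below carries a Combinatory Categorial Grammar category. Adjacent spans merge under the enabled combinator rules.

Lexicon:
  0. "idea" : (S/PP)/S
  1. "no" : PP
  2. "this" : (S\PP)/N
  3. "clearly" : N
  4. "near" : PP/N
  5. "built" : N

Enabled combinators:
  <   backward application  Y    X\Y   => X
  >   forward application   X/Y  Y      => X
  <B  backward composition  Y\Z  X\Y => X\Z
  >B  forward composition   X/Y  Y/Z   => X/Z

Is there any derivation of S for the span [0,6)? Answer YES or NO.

[0,6] S   >
  [0,4] S/PP   >
    [0,1] "idea" : (S/PP)/S
    [1,4] S   <
      [1,2] "no" : PP
      [2,4] S\PP   >
        [2,3] "this" : (S\PP)/N
        [3,4] "clearly" : N
  [4,6] PP   >
    [4,5] "near" : PP/N
    [5,6] "built" : N

YES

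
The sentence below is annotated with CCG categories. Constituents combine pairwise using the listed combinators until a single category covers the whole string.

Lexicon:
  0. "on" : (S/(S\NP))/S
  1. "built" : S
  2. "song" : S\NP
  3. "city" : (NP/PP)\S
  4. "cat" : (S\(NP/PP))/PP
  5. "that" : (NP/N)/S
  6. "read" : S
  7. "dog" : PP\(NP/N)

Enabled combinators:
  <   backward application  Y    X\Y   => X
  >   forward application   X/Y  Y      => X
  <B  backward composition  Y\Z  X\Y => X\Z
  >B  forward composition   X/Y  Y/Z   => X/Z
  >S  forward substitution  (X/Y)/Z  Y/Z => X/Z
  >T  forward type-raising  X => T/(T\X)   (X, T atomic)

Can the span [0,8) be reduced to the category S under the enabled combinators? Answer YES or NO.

YES

[0,8] S   <
  [0,4] NP/PP   <
    [0,3] S   >
      [0,2] S/(S\NP)   >
        [0,1] "on" : (S/(S\NP))/S
        [1,2] "built" : S
      [2,3] "song" : S\NP
    [3,4] "city" : (NP/PP)\S
  [4,8] S\(NP/PP)   >
    [4,5] "cat" : (S\(NP/PP))/PP
    [5,8] PP   <
      [5,7] NP/N   >
        [5,6] "that" : (NP/N)/S
        [6,7] "read" : S
      [7,8] "dog" : PP\(NP/N)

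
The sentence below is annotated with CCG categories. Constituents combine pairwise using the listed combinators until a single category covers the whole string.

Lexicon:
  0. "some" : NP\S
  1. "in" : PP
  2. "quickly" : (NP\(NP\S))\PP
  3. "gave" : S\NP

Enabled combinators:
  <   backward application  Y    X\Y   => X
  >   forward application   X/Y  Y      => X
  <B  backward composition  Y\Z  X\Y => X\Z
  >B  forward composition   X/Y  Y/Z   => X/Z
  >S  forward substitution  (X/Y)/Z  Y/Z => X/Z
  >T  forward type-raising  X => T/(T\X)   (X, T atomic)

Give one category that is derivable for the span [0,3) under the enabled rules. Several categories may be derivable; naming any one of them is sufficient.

NP

[0,4] S   <
  [0,3] NP   <
    [0,1] "some" : NP\S
    [1,3] NP\(NP\S)   <
      [1,2] "in" : PP
      [2,3] "quickly" : (NP\(NP\S))\PP
  [3,4] "gave" : S\NP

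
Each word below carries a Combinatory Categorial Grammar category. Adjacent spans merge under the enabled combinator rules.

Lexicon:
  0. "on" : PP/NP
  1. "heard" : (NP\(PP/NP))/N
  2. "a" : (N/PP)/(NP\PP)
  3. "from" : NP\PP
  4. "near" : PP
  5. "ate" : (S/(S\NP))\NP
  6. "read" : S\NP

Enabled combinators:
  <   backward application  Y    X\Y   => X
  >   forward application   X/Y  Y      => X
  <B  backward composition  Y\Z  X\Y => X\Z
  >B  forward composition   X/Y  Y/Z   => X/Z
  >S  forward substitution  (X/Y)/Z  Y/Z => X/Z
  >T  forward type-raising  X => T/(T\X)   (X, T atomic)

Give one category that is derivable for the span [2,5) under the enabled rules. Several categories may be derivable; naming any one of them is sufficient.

N

[0,7] S   >
  [0,6] S/(S\NP)   <
    [0,5] NP   <
      [0,1] "on" : PP/NP
      [1,5] NP\(PP/NP)   >
        [1,2] "heard" : (NP\(PP/NP))/N
        [2,5] N   >
          [2,4] N/PP   >
            [2,3] "a" : (N/PP)/(NP\PP)
            [3,4] "from" : NP\PP
          [4,5] "near" : PP
    [5,6] "ate" : (S/(S\NP))\NP
  [6,7] "read" : S\NP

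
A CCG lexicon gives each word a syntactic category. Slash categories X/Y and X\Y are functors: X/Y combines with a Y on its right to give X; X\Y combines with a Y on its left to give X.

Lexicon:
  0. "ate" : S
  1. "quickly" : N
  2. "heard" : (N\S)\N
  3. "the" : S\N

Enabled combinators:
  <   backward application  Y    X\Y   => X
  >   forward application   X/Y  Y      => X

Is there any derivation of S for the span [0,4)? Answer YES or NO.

YES

[0,4] S   <
  [0,3] N   <
    [0,1] "ate" : S
    [1,3] N\S   <
      [1,2] "quickly" : N
      [2,3] "heard" : (N\S)\N
  [3,4] "the" : S\N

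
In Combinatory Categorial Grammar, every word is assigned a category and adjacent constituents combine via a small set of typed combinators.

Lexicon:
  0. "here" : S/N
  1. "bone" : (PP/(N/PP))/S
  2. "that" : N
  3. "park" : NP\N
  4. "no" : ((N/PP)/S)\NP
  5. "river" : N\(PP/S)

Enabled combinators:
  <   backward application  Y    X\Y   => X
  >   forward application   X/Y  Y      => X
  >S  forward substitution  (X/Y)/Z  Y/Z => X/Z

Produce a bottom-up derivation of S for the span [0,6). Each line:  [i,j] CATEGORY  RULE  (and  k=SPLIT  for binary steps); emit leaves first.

[0,6] S   >
  [0,1] "here" : S/N
  [1,6] N   <
    [1,5] PP/S   >S
      [1,2] "bone" : (PP/(N/PP))/S
      [2,5] (N/PP)/S   <
        [2,4] NP   <
          [2,3] "that" : N
          [3,4] "park" : NP\N
        [4,5] "no" : ((N/PP)/S)\NP
    [5,6] "river" : N\(PP/S)

[0,1] S/N  lex  "here"
[1,2] (PP/(N/PP))/S  lex  "bone"
[2,3] N  lex  "that"
[3,4] NP\N  lex  "park"
[2,4] NP  <  k=3
[4,5] ((N/PP)/S)\NP  lex  "no"
[2,5] (N/PP)/S  <  k=4
[1,5] PP/S  >S  k=2
[5,6] N\(PP/S)  lex  "river"
[1,6] N  <  k=5
[0,6] S  >  k=1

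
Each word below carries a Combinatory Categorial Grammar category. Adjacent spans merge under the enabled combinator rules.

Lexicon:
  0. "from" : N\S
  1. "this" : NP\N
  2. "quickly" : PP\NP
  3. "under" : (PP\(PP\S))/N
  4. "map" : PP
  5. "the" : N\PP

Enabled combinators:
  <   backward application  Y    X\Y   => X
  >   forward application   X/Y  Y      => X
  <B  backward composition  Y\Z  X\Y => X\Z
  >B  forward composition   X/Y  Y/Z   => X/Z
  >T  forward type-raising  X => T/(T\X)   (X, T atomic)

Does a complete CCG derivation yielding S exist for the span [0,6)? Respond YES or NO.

N\S NP\N PP\NP (PP\(PP\S))/N PP N\PP
CKY chart[0,6] = {N/(N\PP), NP/(NP\PP), PP, PP/(PP\PP), S/(S\PP)}; S ∉ chart

NO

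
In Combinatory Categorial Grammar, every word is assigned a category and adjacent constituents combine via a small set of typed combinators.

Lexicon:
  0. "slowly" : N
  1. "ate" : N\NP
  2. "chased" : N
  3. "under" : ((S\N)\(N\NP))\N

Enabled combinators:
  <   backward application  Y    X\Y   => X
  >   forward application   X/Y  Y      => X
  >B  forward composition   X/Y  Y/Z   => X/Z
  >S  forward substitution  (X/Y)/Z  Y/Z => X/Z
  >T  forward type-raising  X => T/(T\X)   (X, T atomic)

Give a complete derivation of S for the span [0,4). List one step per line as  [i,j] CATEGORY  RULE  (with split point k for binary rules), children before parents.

[0,1] N  lex  "slowly"
[1,2] N\NP  lex  "ate"
[2,3] N  lex  "chased"
[3,4] ((S\N)\(N\NP))\N  lex  "under"
[2,4] (S\N)\(N\NP)  <  k=3
[1,4] S\N  <  k=2
[0,4] S  <  k=1

[0,4] S   <
  [0,1] "slowly" : N
  [1,4] S\N   <
    [1,2] "ate" : N\NP
    [2,4] (S\N)\(N\NP)   <
      [2,3] "chased" : N
      [3,4] "under" : ((S\N)\(N\NP))\N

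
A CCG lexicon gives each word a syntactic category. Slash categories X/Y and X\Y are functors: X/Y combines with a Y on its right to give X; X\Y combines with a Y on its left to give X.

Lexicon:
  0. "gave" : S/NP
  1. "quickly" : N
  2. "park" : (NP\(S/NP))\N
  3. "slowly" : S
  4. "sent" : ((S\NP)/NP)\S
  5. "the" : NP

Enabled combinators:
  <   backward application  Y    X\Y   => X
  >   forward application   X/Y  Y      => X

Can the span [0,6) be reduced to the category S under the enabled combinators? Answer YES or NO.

[0,6] S   <
  [0,3] NP   <
    [0,1] "gave" : S/NP
    [1,3] NP\(S/NP)   <
      [1,2] "quickly" : N
      [2,3] "park" : (NP\(S/NP))\N
  [3,6] S\NP   >
    [3,5] (S\NP)/NP   <
      [3,4] "slowly" : S
      [4,5] "sent" : ((S\NP)/NP)\S
    [5,6] "the" : NP

YES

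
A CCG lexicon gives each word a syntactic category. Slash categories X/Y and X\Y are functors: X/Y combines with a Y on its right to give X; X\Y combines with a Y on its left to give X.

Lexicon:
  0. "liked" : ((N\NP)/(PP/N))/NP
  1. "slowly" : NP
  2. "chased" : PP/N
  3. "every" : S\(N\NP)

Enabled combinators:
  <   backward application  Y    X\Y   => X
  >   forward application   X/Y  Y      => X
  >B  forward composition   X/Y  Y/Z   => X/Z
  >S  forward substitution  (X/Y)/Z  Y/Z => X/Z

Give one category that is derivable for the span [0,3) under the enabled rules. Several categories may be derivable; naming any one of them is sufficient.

[0,4] S   <
  [0,3] N\NP   >
    [0,2] (N\NP)/(PP/N)   >
      [0,1] "liked" : ((N\NP)/(PP/N))/NP
      [1,2] "slowly" : NP
    [2,3] "chased" : PP/N
  [3,4] "every" : S\(N\NP)

N\NP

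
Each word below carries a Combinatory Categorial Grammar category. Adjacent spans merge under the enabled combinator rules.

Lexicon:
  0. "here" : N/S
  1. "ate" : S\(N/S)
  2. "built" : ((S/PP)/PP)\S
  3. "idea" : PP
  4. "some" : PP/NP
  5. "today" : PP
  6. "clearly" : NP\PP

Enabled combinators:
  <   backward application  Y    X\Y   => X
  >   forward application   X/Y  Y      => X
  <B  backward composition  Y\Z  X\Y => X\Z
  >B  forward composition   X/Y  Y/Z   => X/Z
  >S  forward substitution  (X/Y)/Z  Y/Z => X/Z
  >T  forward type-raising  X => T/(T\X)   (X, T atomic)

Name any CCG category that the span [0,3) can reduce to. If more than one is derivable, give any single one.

(S/PP)/PP

[0,7] S   >
  [0,5] S/NP   >B
    [0,4] S/PP   >
      [0,3] (S/PP)/PP   <
        [0,2] S   <
          [0,1] "here" : N/S
          [1,2] "ate" : S\(N/S)
        [2,3] "built" : ((S/PP)/PP)\S
      [3,4] "idea" : PP
    [4,5] "some" : PP/NP
  [5,7] NP   >
    [5,6] NP/(NP\PP)   >T
      [5,6] "today" : PP
    [6,7] "clearly" : NP\PP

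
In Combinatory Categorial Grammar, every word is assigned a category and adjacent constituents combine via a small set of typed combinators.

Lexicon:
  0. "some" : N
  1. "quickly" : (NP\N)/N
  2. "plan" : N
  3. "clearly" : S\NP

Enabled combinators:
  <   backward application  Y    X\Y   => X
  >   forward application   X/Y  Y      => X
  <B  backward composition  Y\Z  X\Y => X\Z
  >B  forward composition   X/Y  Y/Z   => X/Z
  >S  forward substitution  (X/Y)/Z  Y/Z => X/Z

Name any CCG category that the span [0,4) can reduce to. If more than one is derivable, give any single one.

[0,4] S   <
  [0,3] NP   <
    [0,1] "some" : N
    [1,3] NP\N   >
      [1,2] "quickly" : (NP\N)/N
      [2,3] "plan" : N
  [3,4] "clearly" : S\NP

S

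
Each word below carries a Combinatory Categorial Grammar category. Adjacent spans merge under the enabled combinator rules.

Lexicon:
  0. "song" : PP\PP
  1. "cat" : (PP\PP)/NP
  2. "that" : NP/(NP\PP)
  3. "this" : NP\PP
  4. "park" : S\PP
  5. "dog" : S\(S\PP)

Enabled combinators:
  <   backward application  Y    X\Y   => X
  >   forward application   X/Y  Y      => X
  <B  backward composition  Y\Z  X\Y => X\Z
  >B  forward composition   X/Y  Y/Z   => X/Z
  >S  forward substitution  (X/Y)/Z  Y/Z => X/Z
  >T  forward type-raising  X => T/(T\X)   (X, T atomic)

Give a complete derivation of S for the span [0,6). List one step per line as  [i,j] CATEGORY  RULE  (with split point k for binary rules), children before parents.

[0,6] S   <
  [0,5] S\PP   <B
    [0,1] "song" : PP\PP
    [1,5] S\PP   <B
      [1,4] PP\PP   >
        [1,2] "cat" : (PP\PP)/NP
        [2,4] NP   >
          [2,3] "that" : NP/(NP\PP)
          [3,4] "this" : NP\PP
      [4,5] "park" : S\PP
  [5,6] "dog" : S\(S\PP)

[0,1] PP\PP  lex  "song"
[1,2] (PP\PP)/NP  lex  "cat"
[2,3] NP/(NP\PP)  lex  "that"
[3,4] NP\PP  lex  "this"
[2,4] NP  >  k=3
[1,4] PP\PP  >  k=2
[4,5] S\PP  lex  "park"
[1,5] S\PP  <B  k=4
[0,5] S\PP  <B  k=1
[5,6] S\(S\PP)  lex  "dog"
[0,6] S  <  k=5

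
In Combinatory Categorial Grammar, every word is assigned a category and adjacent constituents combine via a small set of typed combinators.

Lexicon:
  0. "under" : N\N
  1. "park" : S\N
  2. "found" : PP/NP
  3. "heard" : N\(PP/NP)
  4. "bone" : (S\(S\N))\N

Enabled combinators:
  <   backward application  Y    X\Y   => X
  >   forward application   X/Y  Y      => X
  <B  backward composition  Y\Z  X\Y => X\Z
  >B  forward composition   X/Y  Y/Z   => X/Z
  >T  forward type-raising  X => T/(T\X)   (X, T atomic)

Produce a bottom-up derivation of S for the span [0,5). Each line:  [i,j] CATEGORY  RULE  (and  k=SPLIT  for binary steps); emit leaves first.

[0,1] N\N  lex  "under"
[1,2] S\N  lex  "park"
[0,2] S\N  <B  k=1
[2,3] PP/NP  lex  "found"
[3,4] N\(PP/NP)  lex  "heard"
[2,4] N  <  k=3
[4,5] (S\(S\N))\N  lex  "bone"
[2,5] S\(S\N)  <  k=4
[0,5] S  <  k=2

[0,5] S   <
  [0,2] S\N   <B
    [0,1] "under" : N\N
    [1,2] "park" : S\N
  [2,5] S\(S\N)   <
    [2,4] N   <
      [2,3] "found" : PP/NP
      [3,4] "heard" : N\(PP/NP)
    [4,5] "bone" : (S\(S\N))\N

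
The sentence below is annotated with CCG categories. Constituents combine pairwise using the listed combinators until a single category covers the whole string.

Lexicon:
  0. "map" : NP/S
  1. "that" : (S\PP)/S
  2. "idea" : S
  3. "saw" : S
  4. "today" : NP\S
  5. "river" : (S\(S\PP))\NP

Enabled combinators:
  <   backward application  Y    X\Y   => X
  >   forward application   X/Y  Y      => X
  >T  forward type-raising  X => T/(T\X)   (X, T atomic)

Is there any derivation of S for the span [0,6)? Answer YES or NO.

NO

NP/S (S\PP)/S S S NP\S (S\(S\PP))\NP
CKY chart[0,6] = {N/(N\NP), NP, NP/(NP\NP), PP/(PP\NP), S/(S\NP)}; S ∉ chart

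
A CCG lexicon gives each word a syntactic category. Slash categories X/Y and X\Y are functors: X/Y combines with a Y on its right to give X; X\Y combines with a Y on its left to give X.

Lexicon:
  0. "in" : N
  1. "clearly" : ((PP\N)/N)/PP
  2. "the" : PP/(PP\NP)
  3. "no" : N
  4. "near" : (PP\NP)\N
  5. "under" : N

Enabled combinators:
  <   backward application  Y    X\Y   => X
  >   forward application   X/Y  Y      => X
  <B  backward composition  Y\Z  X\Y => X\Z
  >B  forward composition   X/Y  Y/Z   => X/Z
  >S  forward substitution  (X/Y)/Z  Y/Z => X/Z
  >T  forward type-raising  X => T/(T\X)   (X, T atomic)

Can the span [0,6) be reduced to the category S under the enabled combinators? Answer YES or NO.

N ((PP\N)/N)/PP PP/(PP\NP) N (PP\NP)\N N
CKY chart[0,6] = {N/(N\PP), NP/(NP\PP), PP, PP/(N\N), PP/(PP\PP), S/(S\PP)}; S ∉ chart

NO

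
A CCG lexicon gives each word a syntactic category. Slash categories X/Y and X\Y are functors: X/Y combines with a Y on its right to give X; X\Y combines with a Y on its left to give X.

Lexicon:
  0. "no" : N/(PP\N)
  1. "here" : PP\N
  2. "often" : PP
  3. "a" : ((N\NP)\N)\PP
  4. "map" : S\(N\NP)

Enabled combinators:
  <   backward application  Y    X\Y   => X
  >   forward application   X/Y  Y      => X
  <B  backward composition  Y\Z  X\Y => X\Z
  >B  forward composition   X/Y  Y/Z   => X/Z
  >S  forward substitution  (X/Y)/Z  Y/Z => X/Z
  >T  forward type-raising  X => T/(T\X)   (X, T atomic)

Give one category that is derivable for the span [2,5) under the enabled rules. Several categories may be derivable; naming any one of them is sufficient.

S\N

[0,5] S   <
  [0,2] N   >
    [0,1] "no" : N/(PP\N)
    [1,2] "here" : PP\N
  [2,5] S\N   <B
    [2,4] (N\NP)\N   <
      [2,3] "often" : PP
      [3,4] "a" : ((N\NP)\N)\PP
    [4,5] "map" : S\(N\NP)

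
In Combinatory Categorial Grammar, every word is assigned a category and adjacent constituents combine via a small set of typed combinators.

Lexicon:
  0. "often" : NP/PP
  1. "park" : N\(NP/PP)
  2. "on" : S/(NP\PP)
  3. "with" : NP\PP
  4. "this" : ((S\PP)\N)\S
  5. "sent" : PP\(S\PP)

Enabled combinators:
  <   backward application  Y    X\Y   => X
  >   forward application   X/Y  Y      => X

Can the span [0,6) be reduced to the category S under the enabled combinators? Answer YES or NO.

NO

NP/PP N\(NP/PP) S/(NP\PP) NP\PP ((S\PP)\N)\S PP\(S\PP)
CKY chart[0,6] = {PP}; S ∉ chart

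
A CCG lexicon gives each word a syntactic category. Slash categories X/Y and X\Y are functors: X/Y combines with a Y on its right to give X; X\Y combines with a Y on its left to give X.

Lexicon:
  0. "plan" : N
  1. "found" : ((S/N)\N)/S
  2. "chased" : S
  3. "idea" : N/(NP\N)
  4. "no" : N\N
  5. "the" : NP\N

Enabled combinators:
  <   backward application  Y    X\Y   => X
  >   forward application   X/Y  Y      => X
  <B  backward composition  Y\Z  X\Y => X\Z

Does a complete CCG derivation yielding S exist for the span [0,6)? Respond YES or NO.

[0,6] S   >
  [0,3] S/N   <
    [0,1] "plan" : N
    [1,3] (S/N)\N   >
      [1,2] "found" : ((S/N)\N)/S
      [2,3] "chased" : S
  [3,6] N   >
    [3,4] "idea" : N/(NP\N)
    [4,6] NP\N   <B
      [4,5] "no" : N\N
      [5,6] "the" : NP\N

YES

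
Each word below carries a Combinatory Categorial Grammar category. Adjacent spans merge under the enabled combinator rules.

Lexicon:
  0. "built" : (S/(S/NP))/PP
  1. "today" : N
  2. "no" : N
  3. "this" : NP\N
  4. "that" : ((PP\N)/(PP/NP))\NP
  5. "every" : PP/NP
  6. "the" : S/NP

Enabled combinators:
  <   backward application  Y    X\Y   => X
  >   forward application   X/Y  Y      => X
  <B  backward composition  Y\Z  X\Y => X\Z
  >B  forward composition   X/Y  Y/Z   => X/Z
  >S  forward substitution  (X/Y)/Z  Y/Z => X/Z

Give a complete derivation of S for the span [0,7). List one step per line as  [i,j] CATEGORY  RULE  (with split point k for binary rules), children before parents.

[0,7] S   >
  [0,6] S/(S/NP)   >
    [0,1] "built" : (S/(S/NP))/PP
    [1,6] PP   <
      [1,2] "today" : N
      [2,6] PP\N   >
        [2,5] (PP\N)/(PP/NP)   <
          [2,4] NP   <
            [2,3] "no" : N
            [3,4] "this" : NP\N
          [4,5] "that" : ((PP\N)/(PP/NP))\NP
        [5,6] "every" : PP/NP
  [6,7] "the" : S/NP

[0,1] (S/(S/NP))/PP  lex  "built"
[1,2] N  lex  "today"
[2,3] N  lex  "no"
[3,4] NP\N  lex  "this"
[2,4] NP  <  k=3
[4,5] ((PP\N)/(PP/NP))\NP  lex  "that"
[2,5] (PP\N)/(PP/NP)  <  k=4
[5,6] PP/NP  lex  "every"
[2,6] PP\N  >  k=5
[1,6] PP  <  k=2
[0,6] S/(S/NP)  >  k=1
[6,7] S/NP  lex  "the"
[0,7] S  >  k=6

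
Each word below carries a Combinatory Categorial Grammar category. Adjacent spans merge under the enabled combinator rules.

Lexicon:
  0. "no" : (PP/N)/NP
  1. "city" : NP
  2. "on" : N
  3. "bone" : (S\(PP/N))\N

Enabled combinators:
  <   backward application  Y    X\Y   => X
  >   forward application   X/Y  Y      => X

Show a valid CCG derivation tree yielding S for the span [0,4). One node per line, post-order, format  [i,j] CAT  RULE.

[0,1] (PP/N)/NP  lex  "no"
[1,2] NP  lex  "city"
[0,2] PP/N  >  k=1
[2,3] N  lex  "on"
[3,4] (S\(PP/N))\N  lex  "bone"
[2,4] S\(PP/N)  <  k=3
[0,4] S  <  k=2

[0,4] S   <
  [0,2] PP/N   >
    [0,1] "no" : (PP/N)/NP
    [1,2] "city" : NP
  [2,4] S\(PP/N)   <
    [2,3] "on" : N
    [3,4] "bone" : (S\(PP/N))\N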